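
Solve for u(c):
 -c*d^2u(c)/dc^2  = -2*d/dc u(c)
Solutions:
 u(c) = C1 + C2*c^3


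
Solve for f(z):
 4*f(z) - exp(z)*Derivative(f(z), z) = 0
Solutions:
 f(z) = C1*exp(-4*exp(-z))


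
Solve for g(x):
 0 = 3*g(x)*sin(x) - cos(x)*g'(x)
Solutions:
 g(x) = C1/cos(x)^3


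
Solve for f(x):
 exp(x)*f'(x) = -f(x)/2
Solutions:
 f(x) = C1*exp(exp(-x)/2)


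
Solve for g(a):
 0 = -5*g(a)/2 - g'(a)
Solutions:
 g(a) = C1*exp(-5*a/2)


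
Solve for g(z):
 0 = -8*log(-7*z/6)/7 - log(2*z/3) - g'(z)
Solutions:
 g(z) = C1 - 15*z*log(z)/7 + z*(-8*log(7)/7 + log(6)/7 + 15/7 + 2*log(3) - 8*I*pi/7)


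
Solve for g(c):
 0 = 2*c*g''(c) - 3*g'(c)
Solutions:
 g(c) = C1 + C2*c^(5/2)


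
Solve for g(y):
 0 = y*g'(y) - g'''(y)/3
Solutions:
 g(y) = C1 + Integral(C2*airyai(3^(1/3)*y) + C3*airybi(3^(1/3)*y), y)


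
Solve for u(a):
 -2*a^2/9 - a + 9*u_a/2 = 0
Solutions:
 u(a) = C1 + 4*a^3/243 + a^2/9


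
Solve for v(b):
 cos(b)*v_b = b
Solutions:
 v(b) = C1 + Integral(b/cos(b), b)


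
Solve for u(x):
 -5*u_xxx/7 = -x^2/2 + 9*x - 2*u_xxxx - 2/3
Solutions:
 u(x) = C1 + C2*x + C3*x^2 + C4*exp(5*x/14) + 7*x^5/600 - 217*x^4/600 - 4382*x^3/1125


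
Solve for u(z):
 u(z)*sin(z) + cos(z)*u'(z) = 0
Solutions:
 u(z) = C1*cos(z)


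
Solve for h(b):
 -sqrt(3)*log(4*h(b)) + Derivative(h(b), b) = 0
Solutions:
 -sqrt(3)*Integral(1/(log(_y) + 2*log(2)), (_y, h(b)))/3 = C1 - b


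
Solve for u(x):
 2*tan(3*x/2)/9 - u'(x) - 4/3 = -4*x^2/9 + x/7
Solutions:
 u(x) = C1 + 4*x^3/27 - x^2/14 - 4*x/3 - 4*log(cos(3*x/2))/27


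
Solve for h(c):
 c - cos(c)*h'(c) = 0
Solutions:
 h(c) = C1 + Integral(c/cos(c), c)


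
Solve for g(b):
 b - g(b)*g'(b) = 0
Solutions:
 g(b) = -sqrt(C1 + b^2)
 g(b) = sqrt(C1 + b^2)


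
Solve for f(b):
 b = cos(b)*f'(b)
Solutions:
 f(b) = C1 + Integral(b/cos(b), b)


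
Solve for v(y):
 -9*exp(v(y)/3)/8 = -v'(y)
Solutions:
 v(y) = 3*log(-1/(C1 + 9*y)) + 3*log(24)


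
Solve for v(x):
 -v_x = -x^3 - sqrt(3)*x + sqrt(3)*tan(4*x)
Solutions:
 v(x) = C1 + x^4/4 + sqrt(3)*x^2/2 + sqrt(3)*log(cos(4*x))/4


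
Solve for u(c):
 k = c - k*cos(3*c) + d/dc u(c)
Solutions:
 u(c) = C1 - c^2/2 + c*k + k*sin(3*c)/3


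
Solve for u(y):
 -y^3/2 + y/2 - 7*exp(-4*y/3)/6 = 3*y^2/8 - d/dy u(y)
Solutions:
 u(y) = C1 + y^4/8 + y^3/8 - y^2/4 - 7*exp(-4*y/3)/8


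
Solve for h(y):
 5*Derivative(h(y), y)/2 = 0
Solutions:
 h(y) = C1


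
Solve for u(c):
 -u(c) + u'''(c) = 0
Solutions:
 u(c) = C3*exp(c) + (C1*sin(sqrt(3)*c/2) + C2*cos(sqrt(3)*c/2))*exp(-c/2)


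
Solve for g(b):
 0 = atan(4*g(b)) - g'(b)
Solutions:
 Integral(1/atan(4*_y), (_y, g(b))) = C1 + b


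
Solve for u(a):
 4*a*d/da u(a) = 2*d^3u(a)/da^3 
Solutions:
 u(a) = C1 + Integral(C2*airyai(2^(1/3)*a) + C3*airybi(2^(1/3)*a), a)


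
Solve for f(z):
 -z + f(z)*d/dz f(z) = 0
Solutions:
 f(z) = -sqrt(C1 + z^2)
 f(z) = sqrt(C1 + z^2)


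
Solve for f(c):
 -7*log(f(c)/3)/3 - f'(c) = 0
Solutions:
 -3*Integral(1/(-log(_y) + log(3)), (_y, f(c)))/7 = C1 - c


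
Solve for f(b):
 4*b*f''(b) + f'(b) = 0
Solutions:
 f(b) = C1 + C2*b^(3/4)


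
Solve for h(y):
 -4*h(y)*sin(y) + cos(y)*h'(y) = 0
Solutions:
 h(y) = C1/cos(y)^4


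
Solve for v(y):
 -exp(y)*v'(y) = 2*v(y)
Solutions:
 v(y) = C1*exp(2*exp(-y))


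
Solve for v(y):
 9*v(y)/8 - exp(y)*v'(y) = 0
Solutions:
 v(y) = C1*exp(-9*exp(-y)/8)


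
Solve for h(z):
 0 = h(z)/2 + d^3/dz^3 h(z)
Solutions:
 h(z) = C3*exp(-2^(2/3)*z/2) + (C1*sin(2^(2/3)*sqrt(3)*z/4) + C2*cos(2^(2/3)*sqrt(3)*z/4))*exp(2^(2/3)*z/4)


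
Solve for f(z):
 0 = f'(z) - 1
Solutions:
 f(z) = C1 + z


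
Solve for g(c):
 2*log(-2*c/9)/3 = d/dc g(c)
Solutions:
 g(c) = C1 + 2*c*log(-c)/3 + 2*c*(-2*log(3) - 1 + log(2))/3


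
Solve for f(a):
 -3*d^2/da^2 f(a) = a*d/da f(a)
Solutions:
 f(a) = C1 + C2*erf(sqrt(6)*a/6)


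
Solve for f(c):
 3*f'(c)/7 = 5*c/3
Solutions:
 f(c) = C1 + 35*c^2/18


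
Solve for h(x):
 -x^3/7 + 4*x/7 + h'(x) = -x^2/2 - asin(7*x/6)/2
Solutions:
 h(x) = C1 + x^4/28 - x^3/6 - 2*x^2/7 - x*asin(7*x/6)/2 - sqrt(36 - 49*x^2)/14


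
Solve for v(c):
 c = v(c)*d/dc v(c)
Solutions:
 v(c) = -sqrt(C1 + c^2)
 v(c) = sqrt(C1 + c^2)


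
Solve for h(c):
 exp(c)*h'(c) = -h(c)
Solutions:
 h(c) = C1*exp(exp(-c))


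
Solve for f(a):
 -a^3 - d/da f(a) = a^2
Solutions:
 f(a) = C1 - a^4/4 - a^3/3


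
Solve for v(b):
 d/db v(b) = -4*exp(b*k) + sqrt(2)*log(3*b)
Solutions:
 v(b) = C1 + sqrt(2)*b*log(b) + sqrt(2)*b*(-1 + log(3)) + Piecewise((-4*exp(b*k)/k, Ne(k, 0)), (-4*b, True))


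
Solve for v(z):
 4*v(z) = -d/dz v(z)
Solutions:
 v(z) = C1*exp(-4*z)


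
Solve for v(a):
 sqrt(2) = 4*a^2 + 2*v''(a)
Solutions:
 v(a) = C1 + C2*a - a^4/6 + sqrt(2)*a^2/4


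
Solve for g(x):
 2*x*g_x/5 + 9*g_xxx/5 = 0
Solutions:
 g(x) = C1 + Integral(C2*airyai(-6^(1/3)*x/3) + C3*airybi(-6^(1/3)*x/3), x)


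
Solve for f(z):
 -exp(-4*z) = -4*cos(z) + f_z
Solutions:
 f(z) = C1 + 4*sin(z) + exp(-4*z)/4


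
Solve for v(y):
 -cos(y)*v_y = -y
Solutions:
 v(y) = C1 + Integral(y/cos(y), y)


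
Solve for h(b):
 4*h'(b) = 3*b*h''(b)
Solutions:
 h(b) = C1 + C2*b^(7/3)


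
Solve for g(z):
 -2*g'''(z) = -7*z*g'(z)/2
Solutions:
 g(z) = C1 + Integral(C2*airyai(14^(1/3)*z/2) + C3*airybi(14^(1/3)*z/2), z)


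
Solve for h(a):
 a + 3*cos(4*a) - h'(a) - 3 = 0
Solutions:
 h(a) = C1 + a^2/2 - 3*a + 3*sin(4*a)/4


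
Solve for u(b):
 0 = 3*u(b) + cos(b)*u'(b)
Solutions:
 u(b) = C1*(sin(b) - 1)^(3/2)/(sin(b) + 1)^(3/2)


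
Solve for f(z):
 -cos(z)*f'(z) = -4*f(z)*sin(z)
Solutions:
 f(z) = C1/cos(z)^4


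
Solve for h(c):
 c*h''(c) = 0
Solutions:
 h(c) = C1 + C2*c


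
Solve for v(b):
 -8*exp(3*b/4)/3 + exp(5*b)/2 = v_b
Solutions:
 v(b) = C1 - 32*exp(3*b/4)/9 + exp(5*b)/10


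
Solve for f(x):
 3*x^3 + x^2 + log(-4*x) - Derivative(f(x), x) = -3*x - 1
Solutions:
 f(x) = C1 + 3*x^4/4 + x^3/3 + 3*x^2/2 + x*log(-x) + 2*x*log(2)


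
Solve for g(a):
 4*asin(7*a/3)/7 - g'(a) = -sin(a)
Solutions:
 g(a) = C1 + 4*a*asin(7*a/3)/7 + 4*sqrt(9 - 49*a^2)/49 - cos(a)


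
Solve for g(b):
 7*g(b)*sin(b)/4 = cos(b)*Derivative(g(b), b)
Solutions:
 g(b) = C1/cos(b)^(7/4)


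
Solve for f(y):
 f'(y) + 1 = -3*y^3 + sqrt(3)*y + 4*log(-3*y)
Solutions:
 f(y) = C1 - 3*y^4/4 + sqrt(3)*y^2/2 + 4*y*log(-y) + y*(-5 + 4*log(3))


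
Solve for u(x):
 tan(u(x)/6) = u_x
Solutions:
 u(x) = -6*asin(C1*exp(x/6)) + 6*pi
 u(x) = 6*asin(C1*exp(x/6))


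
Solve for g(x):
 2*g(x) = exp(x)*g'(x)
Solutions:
 g(x) = C1*exp(-2*exp(-x))


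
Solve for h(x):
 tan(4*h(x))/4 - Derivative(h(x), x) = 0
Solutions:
 h(x) = -asin(C1*exp(x))/4 + pi/4
 h(x) = asin(C1*exp(x))/4


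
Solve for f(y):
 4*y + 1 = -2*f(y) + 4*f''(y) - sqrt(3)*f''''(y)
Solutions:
 f(y) = C1*exp(-sqrt(3)*y*sqrt(-sqrt(6)*sqrt(2 - sqrt(3)) + 2*sqrt(3))/3) + C2*exp(sqrt(3)*y*sqrt(-sqrt(6)*sqrt(2 - sqrt(3)) + 2*sqrt(3))/3) + C3*exp(-sqrt(3)*y*sqrt(sqrt(6)*sqrt(2 - sqrt(3)) + 2*sqrt(3))/3) + C4*exp(sqrt(3)*y*sqrt(sqrt(6)*sqrt(2 - sqrt(3)) + 2*sqrt(3))/3) - 2*y - 1/2


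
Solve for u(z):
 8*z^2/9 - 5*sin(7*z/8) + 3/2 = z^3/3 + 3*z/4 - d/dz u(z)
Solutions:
 u(z) = C1 + z^4/12 - 8*z^3/27 + 3*z^2/8 - 3*z/2 - 40*cos(7*z/8)/7


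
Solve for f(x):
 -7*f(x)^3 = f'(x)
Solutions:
 f(x) = -sqrt(2)*sqrt(-1/(C1 - 7*x))/2
 f(x) = sqrt(2)*sqrt(-1/(C1 - 7*x))/2


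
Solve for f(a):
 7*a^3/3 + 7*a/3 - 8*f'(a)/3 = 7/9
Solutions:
 f(a) = C1 + 7*a^4/32 + 7*a^2/16 - 7*a/24


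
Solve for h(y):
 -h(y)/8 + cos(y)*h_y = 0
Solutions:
 h(y) = C1*(sin(y) + 1)^(1/16)/(sin(y) - 1)^(1/16)


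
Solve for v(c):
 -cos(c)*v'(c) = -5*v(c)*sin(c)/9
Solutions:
 v(c) = C1/cos(c)^(5/9)


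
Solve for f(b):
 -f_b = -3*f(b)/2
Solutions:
 f(b) = C1*exp(3*b/2)


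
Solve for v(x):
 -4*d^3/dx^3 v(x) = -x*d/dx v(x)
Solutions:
 v(x) = C1 + Integral(C2*airyai(2^(1/3)*x/2) + C3*airybi(2^(1/3)*x/2), x)


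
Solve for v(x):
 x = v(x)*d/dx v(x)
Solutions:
 v(x) = -sqrt(C1 + x^2)
 v(x) = sqrt(C1 + x^2)


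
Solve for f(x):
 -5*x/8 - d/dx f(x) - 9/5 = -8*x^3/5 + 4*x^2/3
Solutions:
 f(x) = C1 + 2*x^4/5 - 4*x^3/9 - 5*x^2/16 - 9*x/5


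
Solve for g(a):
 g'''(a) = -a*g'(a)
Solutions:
 g(a) = C1 + Integral(C2*airyai(-a) + C3*airybi(-a), a)


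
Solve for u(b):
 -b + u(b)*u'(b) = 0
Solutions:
 u(b) = -sqrt(C1 + b^2)
 u(b) = sqrt(C1 + b^2)


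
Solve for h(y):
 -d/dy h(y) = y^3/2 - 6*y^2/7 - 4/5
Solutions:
 h(y) = C1 - y^4/8 + 2*y^3/7 + 4*y/5


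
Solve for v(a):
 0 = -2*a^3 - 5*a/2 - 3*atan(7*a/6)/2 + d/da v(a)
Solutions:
 v(a) = C1 + a^4/2 + 5*a^2/4 + 3*a*atan(7*a/6)/2 - 9*log(49*a^2 + 36)/14


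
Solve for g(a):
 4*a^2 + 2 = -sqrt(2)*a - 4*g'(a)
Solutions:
 g(a) = C1 - a^3/3 - sqrt(2)*a^2/8 - a/2


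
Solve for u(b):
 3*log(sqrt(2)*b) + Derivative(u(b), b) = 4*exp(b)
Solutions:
 u(b) = C1 - 3*b*log(b) + b*(3 - 3*log(2)/2) + 4*exp(b)


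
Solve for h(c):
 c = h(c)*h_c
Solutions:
 h(c) = -sqrt(C1 + c^2)
 h(c) = sqrt(C1 + c^2)


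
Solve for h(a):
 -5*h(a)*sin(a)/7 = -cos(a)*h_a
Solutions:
 h(a) = C1/cos(a)^(5/7)


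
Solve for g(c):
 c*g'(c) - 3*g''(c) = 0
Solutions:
 g(c) = C1 + C2*erfi(sqrt(6)*c/6)


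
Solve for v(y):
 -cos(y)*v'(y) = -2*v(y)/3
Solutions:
 v(y) = C1*(sin(y) + 1)^(1/3)/(sin(y) - 1)^(1/3)


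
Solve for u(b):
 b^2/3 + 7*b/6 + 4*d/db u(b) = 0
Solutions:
 u(b) = C1 - b^3/36 - 7*b^2/48


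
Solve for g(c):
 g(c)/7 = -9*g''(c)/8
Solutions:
 g(c) = C1*sin(2*sqrt(14)*c/21) + C2*cos(2*sqrt(14)*c/21)


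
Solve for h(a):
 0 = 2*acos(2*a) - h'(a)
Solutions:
 h(a) = C1 + 2*a*acos(2*a) - sqrt(1 - 4*a^2)


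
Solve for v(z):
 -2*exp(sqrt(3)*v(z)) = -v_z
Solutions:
 v(z) = sqrt(3)*(2*log(-1/(C1 + 2*z)) - log(3))/6


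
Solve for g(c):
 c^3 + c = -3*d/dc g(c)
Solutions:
 g(c) = C1 - c^4/12 - c^2/6


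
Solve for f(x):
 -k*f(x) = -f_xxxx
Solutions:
 f(x) = C1*exp(-k^(1/4)*x) + C2*exp(k^(1/4)*x) + C3*exp(-I*k^(1/4)*x) + C4*exp(I*k^(1/4)*x)


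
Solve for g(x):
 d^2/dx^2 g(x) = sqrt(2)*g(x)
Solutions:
 g(x) = C1*exp(-2^(1/4)*x) + C2*exp(2^(1/4)*x)


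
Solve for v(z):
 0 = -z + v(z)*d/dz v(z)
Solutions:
 v(z) = -sqrt(C1 + z^2)
 v(z) = sqrt(C1 + z^2)


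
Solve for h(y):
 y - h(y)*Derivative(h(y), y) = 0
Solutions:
 h(y) = -sqrt(C1 + y^2)
 h(y) = sqrt(C1 + y^2)


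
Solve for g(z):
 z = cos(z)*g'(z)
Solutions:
 g(z) = C1 + Integral(z/cos(z), z)


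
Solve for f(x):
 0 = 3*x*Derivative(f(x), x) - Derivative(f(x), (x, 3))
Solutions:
 f(x) = C1 + Integral(C2*airyai(3^(1/3)*x) + C3*airybi(3^(1/3)*x), x)


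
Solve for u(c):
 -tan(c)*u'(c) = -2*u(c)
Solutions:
 u(c) = C1*sin(c)^2


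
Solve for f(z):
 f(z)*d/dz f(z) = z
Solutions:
 f(z) = -sqrt(C1 + z^2)
 f(z) = sqrt(C1 + z^2)


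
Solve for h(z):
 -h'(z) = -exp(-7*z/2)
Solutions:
 h(z) = C1 - 2*exp(-7*z/2)/7


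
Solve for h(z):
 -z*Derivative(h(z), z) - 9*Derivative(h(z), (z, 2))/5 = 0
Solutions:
 h(z) = C1 + C2*erf(sqrt(10)*z/6)


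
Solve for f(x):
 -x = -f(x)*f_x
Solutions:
 f(x) = -sqrt(C1 + x^2)
 f(x) = sqrt(C1 + x^2)


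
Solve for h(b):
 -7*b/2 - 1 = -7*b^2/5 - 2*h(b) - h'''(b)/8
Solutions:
 h(b) = C3*exp(-2*2^(1/3)*b) - 7*b^2/10 + 7*b/4 + (C1*sin(2^(1/3)*sqrt(3)*b) + C2*cos(2^(1/3)*sqrt(3)*b))*exp(2^(1/3)*b) + 1/2


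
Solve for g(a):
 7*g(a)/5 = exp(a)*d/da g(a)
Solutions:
 g(a) = C1*exp(-7*exp(-a)/5)


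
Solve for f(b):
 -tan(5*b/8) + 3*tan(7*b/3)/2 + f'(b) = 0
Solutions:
 f(b) = C1 - 8*log(cos(5*b/8))/5 + 9*log(cos(7*b/3))/14


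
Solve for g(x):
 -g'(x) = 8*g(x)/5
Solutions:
 g(x) = C1*exp(-8*x/5)


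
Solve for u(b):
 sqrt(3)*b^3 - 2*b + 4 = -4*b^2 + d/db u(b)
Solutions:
 u(b) = C1 + sqrt(3)*b^4/4 + 4*b^3/3 - b^2 + 4*b


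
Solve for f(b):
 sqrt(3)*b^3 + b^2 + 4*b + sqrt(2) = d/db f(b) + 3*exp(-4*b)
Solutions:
 f(b) = C1 + sqrt(3)*b^4/4 + b^3/3 + 2*b^2 + sqrt(2)*b + 3*exp(-4*b)/4


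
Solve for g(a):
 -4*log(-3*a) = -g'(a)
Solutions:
 g(a) = C1 + 4*a*log(-a) + 4*a*(-1 + log(3))


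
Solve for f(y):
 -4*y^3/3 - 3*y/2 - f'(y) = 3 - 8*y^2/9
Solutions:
 f(y) = C1 - y^4/3 + 8*y^3/27 - 3*y^2/4 - 3*y


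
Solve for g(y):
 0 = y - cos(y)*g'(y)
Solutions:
 g(y) = C1 + Integral(y/cos(y), y)


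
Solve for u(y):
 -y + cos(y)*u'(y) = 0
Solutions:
 u(y) = C1 + Integral(y/cos(y), y)


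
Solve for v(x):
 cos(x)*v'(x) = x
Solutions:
 v(x) = C1 + Integral(x/cos(x), x)


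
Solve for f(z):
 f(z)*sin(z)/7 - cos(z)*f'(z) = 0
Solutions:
 f(z) = C1/cos(z)^(1/7)


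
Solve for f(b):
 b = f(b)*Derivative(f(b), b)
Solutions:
 f(b) = -sqrt(C1 + b^2)
 f(b) = sqrt(C1 + b^2)


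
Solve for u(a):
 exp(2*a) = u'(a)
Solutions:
 u(a) = C1 + exp(2*a)/2


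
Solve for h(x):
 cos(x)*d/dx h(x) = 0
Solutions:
 h(x) = C1


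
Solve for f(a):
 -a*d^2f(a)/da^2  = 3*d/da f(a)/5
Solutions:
 f(a) = C1 + C2*a^(2/5)


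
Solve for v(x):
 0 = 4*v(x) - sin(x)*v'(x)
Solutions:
 v(x) = C1*(cos(x)^2 - 2*cos(x) + 1)/(cos(x)^2 + 2*cos(x) + 1)


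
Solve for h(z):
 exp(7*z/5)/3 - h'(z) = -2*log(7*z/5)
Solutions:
 h(z) = C1 + 2*z*log(z) + 2*z*(-log(5) - 1 + log(7)) + 5*exp(7*z/5)/21


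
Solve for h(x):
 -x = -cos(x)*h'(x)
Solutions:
 h(x) = C1 + Integral(x/cos(x), x)


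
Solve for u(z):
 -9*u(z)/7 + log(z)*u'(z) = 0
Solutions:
 u(z) = C1*exp(9*li(z)/7)


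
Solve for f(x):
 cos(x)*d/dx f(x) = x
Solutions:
 f(x) = C1 + Integral(x/cos(x), x)


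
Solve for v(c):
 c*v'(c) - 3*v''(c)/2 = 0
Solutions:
 v(c) = C1 + C2*erfi(sqrt(3)*c/3)


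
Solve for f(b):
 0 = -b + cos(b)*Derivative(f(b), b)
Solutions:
 f(b) = C1 + Integral(b/cos(b), b)


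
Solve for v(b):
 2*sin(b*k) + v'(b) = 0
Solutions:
 v(b) = C1 + 2*cos(b*k)/k


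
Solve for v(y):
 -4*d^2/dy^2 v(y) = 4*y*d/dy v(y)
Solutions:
 v(y) = C1 + C2*erf(sqrt(2)*y/2)


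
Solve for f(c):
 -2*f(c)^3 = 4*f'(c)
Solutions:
 f(c) = -sqrt(-1/(C1 - c))
 f(c) = sqrt(-1/(C1 - c))


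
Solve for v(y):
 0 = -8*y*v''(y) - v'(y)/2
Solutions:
 v(y) = C1 + C2*y^(15/16)


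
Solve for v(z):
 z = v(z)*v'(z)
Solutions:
 v(z) = -sqrt(C1 + z^2)
 v(z) = sqrt(C1 + z^2)


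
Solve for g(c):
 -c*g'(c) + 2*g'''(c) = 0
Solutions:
 g(c) = C1 + Integral(C2*airyai(2^(2/3)*c/2) + C3*airybi(2^(2/3)*c/2), c)


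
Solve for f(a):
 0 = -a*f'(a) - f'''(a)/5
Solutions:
 f(a) = C1 + Integral(C2*airyai(-5^(1/3)*a) + C3*airybi(-5^(1/3)*a), a)


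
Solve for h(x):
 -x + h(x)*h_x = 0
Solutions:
 h(x) = -sqrt(C1 + x^2)
 h(x) = sqrt(C1 + x^2)


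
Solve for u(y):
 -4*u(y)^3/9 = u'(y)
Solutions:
 u(y) = -3*sqrt(2)*sqrt(-1/(C1 - 4*y))/2
 u(y) = 3*sqrt(2)*sqrt(-1/(C1 - 4*y))/2


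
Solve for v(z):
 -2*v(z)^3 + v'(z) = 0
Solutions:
 v(z) = -sqrt(2)*sqrt(-1/(C1 + 2*z))/2
 v(z) = sqrt(2)*sqrt(-1/(C1 + 2*z))/2


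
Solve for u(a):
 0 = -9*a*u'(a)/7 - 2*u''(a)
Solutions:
 u(a) = C1 + C2*erf(3*sqrt(7)*a/14)


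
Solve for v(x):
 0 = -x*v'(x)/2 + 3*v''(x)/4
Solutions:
 v(x) = C1 + C2*erfi(sqrt(3)*x/3)


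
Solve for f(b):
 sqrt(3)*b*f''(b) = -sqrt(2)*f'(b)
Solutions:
 f(b) = C1 + C2*b^(1 - sqrt(6)/3)


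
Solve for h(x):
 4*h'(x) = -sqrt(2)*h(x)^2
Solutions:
 h(x) = 4/(C1 + sqrt(2)*x)


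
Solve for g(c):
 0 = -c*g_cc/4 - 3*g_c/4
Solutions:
 g(c) = C1 + C2/c^2


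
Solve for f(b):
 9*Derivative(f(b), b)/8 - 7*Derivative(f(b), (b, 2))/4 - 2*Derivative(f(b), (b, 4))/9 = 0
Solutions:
 f(b) = C1 + C2*exp(6^(1/3)*b*(-(27 + sqrt(2787))^(1/3) + 7*6^(1/3)/(27 + sqrt(2787))^(1/3))/8)*sin(2^(1/3)*3^(1/6)*b*(21*2^(1/3)/(27 + sqrt(2787))^(1/3) + 3^(2/3)*(27 + sqrt(2787))^(1/3))/8) + C3*exp(6^(1/3)*b*(-(27 + sqrt(2787))^(1/3) + 7*6^(1/3)/(27 + sqrt(2787))^(1/3))/8)*cos(2^(1/3)*3^(1/6)*b*(21*2^(1/3)/(27 + sqrt(2787))^(1/3) + 3^(2/3)*(27 + sqrt(2787))^(1/3))/8) + C4*exp(-6^(1/3)*b*(-(27 + sqrt(2787))^(1/3) + 7*6^(1/3)/(27 + sqrt(2787))^(1/3))/4)


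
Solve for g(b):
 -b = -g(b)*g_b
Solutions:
 g(b) = -sqrt(C1 + b^2)
 g(b) = sqrt(C1 + b^2)


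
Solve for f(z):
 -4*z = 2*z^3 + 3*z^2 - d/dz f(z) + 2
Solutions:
 f(z) = C1 + z^4/2 + z^3 + 2*z^2 + 2*z


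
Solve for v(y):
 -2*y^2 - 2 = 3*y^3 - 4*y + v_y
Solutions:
 v(y) = C1 - 3*y^4/4 - 2*y^3/3 + 2*y^2 - 2*y


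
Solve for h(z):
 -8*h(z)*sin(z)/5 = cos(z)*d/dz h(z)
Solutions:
 h(z) = C1*cos(z)^(8/5)


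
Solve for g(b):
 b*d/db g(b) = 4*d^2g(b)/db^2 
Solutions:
 g(b) = C1 + C2*erfi(sqrt(2)*b/4)


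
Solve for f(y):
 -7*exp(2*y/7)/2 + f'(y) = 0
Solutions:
 f(y) = C1 + 49*exp(2*y/7)/4


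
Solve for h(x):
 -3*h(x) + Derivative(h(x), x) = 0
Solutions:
 h(x) = C1*exp(3*x)


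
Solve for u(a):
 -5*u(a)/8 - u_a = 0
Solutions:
 u(a) = C1*exp(-5*a/8)


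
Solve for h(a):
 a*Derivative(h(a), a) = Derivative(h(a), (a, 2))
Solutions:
 h(a) = C1 + C2*erfi(sqrt(2)*a/2)


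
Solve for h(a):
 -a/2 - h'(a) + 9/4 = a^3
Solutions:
 h(a) = C1 - a^4/4 - a^2/4 + 9*a/4


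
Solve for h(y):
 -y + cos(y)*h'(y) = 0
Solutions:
 h(y) = C1 + Integral(y/cos(y), y)


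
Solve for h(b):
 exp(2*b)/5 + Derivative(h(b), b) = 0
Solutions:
 h(b) = C1 - exp(2*b)/10


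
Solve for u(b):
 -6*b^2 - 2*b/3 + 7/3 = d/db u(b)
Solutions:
 u(b) = C1 - 2*b^3 - b^2/3 + 7*b/3


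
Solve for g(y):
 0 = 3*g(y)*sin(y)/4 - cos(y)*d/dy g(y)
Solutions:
 g(y) = C1/cos(y)^(3/4)


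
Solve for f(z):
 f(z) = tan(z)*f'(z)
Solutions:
 f(z) = C1*sin(z)


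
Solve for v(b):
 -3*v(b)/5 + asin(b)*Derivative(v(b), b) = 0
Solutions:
 v(b) = C1*exp(3*Integral(1/asin(b), b)/5)


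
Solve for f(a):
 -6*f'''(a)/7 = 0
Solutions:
 f(a) = C1 + C2*a + C3*a^2


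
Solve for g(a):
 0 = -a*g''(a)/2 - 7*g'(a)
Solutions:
 g(a) = C1 + C2/a^13


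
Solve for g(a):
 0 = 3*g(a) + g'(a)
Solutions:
 g(a) = C1*exp(-3*a)


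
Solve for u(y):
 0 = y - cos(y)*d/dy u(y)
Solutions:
 u(y) = C1 + Integral(y/cos(y), y)


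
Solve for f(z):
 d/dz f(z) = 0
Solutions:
 f(z) = C1


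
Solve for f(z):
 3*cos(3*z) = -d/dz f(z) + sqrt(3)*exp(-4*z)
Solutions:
 f(z) = C1 - sin(3*z) - sqrt(3)*exp(-4*z)/4


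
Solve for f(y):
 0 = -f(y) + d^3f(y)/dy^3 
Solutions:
 f(y) = C3*exp(y) + (C1*sin(sqrt(3)*y/2) + C2*cos(sqrt(3)*y/2))*exp(-y/2)


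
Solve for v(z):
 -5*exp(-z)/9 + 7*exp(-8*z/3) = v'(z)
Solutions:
 v(z) = C1 + 5*exp(-z)/9 - 21*exp(-8*z/3)/8


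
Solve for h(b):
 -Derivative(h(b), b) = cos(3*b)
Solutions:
 h(b) = C1 - sin(3*b)/3


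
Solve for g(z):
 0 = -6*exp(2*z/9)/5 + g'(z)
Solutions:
 g(z) = C1 + 27*exp(2*z/9)/5


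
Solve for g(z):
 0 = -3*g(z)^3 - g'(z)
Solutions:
 g(z) = -sqrt(2)*sqrt(-1/(C1 - 3*z))/2
 g(z) = sqrt(2)*sqrt(-1/(C1 - 3*z))/2


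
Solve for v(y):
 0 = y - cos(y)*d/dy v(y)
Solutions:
 v(y) = C1 + Integral(y/cos(y), y)


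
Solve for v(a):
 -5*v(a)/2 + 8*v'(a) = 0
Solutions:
 v(a) = C1*exp(5*a/16)


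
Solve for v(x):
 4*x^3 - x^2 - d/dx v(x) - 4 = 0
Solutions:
 v(x) = C1 + x^4 - x^3/3 - 4*x


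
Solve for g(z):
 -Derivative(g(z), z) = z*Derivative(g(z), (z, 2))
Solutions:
 g(z) = C1 + C2*log(z)


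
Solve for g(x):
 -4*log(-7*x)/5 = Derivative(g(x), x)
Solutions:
 g(x) = C1 - 4*x*log(-x)/5 + 4*x*(1 - log(7))/5


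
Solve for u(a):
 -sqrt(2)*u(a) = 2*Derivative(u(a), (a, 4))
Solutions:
 u(a) = (C1*sin(2^(3/8)*a/2) + C2*cos(2^(3/8)*a/2))*exp(-2^(3/8)*a/2) + (C3*sin(2^(3/8)*a/2) + C4*cos(2^(3/8)*a/2))*exp(2^(3/8)*a/2)


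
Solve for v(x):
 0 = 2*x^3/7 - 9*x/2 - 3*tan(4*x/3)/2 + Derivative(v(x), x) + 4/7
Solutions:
 v(x) = C1 - x^4/14 + 9*x^2/4 - 4*x/7 - 9*log(cos(4*x/3))/8


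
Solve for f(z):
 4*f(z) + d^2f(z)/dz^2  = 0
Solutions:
 f(z) = C1*sin(2*z) + C2*cos(2*z)


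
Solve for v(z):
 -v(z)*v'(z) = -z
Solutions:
 v(z) = -sqrt(C1 + z^2)
 v(z) = sqrt(C1 + z^2)


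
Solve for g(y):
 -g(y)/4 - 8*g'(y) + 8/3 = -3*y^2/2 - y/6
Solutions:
 g(y) = C1*exp(-y/32) + 6*y^2 - 1150*y/3 + 36832/3


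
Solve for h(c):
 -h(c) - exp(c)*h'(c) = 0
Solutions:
 h(c) = C1*exp(exp(-c))


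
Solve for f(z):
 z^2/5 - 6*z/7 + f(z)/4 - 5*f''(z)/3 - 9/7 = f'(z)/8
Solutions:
 f(z) = C1*exp(z*(-3 + sqrt(969))/80) + C2*exp(-z*(3 + sqrt(969))/80) - 4*z^2/5 + 92*z/35 - 442/105


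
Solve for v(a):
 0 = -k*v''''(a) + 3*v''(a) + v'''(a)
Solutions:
 v(a) = C1 + C2*a + C3*exp(a*(1 - sqrt(12*k + 1))/(2*k)) + C4*exp(a*(sqrt(12*k + 1) + 1)/(2*k))


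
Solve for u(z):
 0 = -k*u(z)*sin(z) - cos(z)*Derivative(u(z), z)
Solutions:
 u(z) = C1*exp(k*log(cos(z)))


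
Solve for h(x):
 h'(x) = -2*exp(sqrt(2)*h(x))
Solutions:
 h(x) = sqrt(2)*(2*log(1/(C1 + 2*x)) - log(2))/4


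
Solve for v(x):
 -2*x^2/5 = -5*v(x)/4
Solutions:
 v(x) = 8*x^2/25


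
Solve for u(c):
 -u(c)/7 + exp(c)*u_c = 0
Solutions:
 u(c) = C1*exp(-exp(-c)/7)


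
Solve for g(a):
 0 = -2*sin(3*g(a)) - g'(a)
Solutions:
 g(a) = -acos((-C1 - exp(12*a))/(C1 - exp(12*a)))/3 + 2*pi/3
 g(a) = acos((-C1 - exp(12*a))/(C1 - exp(12*a)))/3


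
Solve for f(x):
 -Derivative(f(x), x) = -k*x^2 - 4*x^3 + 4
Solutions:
 f(x) = C1 + k*x^3/3 + x^4 - 4*x


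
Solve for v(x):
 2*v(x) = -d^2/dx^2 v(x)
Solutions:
 v(x) = C1*sin(sqrt(2)*x) + C2*cos(sqrt(2)*x)


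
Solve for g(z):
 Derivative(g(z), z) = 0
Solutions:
 g(z) = C1


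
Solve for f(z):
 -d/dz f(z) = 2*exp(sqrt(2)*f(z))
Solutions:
 f(z) = sqrt(2)*(2*log(1/(C1 + 2*z)) - log(2))/4


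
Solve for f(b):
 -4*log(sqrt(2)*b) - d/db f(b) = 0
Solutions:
 f(b) = C1 - 4*b*log(b) - b*log(4) + 4*b


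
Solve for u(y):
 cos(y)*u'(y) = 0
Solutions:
 u(y) = C1


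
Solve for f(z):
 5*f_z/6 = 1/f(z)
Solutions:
 f(z) = -sqrt(C1 + 60*z)/5
 f(z) = sqrt(C1 + 60*z)/5


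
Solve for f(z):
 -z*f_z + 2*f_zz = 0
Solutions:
 f(z) = C1 + C2*erfi(z/2)


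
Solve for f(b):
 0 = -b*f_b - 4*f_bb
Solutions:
 f(b) = C1 + C2*erf(sqrt(2)*b/4)


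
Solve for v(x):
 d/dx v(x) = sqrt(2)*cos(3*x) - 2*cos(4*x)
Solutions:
 v(x) = C1 + sqrt(2)*sin(3*x)/3 - sin(4*x)/2


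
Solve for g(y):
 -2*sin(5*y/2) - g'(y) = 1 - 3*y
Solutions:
 g(y) = C1 + 3*y^2/2 - y + 4*cos(5*y/2)/5


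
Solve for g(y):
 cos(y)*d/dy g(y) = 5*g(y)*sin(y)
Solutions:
 g(y) = C1/cos(y)^5


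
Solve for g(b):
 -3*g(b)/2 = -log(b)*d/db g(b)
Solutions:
 g(b) = C1*exp(3*li(b)/2)


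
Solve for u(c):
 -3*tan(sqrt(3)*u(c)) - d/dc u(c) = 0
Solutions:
 u(c) = sqrt(3)*(pi - asin(C1*exp(-3*sqrt(3)*c)))/3
 u(c) = sqrt(3)*asin(C1*exp(-3*sqrt(3)*c))/3


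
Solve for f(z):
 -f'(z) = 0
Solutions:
 f(z) = C1


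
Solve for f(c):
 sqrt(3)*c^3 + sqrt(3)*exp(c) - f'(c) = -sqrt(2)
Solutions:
 f(c) = C1 + sqrt(3)*c^4/4 + sqrt(2)*c + sqrt(3)*exp(c)


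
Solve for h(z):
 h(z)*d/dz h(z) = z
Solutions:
 h(z) = -sqrt(C1 + z^2)
 h(z) = sqrt(C1 + z^2)


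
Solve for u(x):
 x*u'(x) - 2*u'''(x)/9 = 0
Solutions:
 u(x) = C1 + Integral(C2*airyai(6^(2/3)*x/2) + C3*airybi(6^(2/3)*x/2), x)


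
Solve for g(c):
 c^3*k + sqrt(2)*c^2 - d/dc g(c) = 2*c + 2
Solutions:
 g(c) = C1 + c^4*k/4 + sqrt(2)*c^3/3 - c^2 - 2*c


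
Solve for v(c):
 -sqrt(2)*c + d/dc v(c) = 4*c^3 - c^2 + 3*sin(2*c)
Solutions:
 v(c) = C1 + c^4 - c^3/3 + sqrt(2)*c^2/2 - 3*cos(2*c)/2


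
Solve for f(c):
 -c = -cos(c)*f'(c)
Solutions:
 f(c) = C1 + Integral(c/cos(c), c)


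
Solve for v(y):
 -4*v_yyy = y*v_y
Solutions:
 v(y) = C1 + Integral(C2*airyai(-2^(1/3)*y/2) + C3*airybi(-2^(1/3)*y/2), y)


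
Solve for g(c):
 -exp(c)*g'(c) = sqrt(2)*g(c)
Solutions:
 g(c) = C1*exp(sqrt(2)*exp(-c))


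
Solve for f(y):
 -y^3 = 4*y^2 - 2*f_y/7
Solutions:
 f(y) = C1 + 7*y^4/8 + 14*y^3/3


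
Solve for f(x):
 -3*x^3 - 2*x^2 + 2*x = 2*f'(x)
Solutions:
 f(x) = C1 - 3*x^4/8 - x^3/3 + x^2/2


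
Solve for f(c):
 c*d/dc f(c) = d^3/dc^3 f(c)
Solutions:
 f(c) = C1 + Integral(C2*airyai(c) + C3*airybi(c), c)


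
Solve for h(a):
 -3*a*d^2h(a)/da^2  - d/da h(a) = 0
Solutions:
 h(a) = C1 + C2*a^(2/3)


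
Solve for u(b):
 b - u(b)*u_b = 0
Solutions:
 u(b) = -sqrt(C1 + b^2)
 u(b) = sqrt(C1 + b^2)


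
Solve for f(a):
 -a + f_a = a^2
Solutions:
 f(a) = C1 + a^3/3 + a^2/2


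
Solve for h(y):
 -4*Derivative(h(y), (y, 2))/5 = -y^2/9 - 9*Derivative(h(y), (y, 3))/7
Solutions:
 h(y) = C1 + C2*y + C3*exp(28*y/45) + 5*y^4/432 + 25*y^3/336 + 1125*y^2/3136


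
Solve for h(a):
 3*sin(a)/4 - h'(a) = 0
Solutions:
 h(a) = C1 - 3*cos(a)/4


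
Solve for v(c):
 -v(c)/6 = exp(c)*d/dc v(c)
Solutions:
 v(c) = C1*exp(exp(-c)/6)


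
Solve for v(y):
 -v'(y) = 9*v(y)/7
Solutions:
 v(y) = C1*exp(-9*y/7)


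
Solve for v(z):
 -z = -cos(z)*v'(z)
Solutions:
 v(z) = C1 + Integral(z/cos(z), z)


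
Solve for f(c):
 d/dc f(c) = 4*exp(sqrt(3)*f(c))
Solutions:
 f(c) = sqrt(3)*(2*log(-1/(C1 + 4*c)) - log(3))/6


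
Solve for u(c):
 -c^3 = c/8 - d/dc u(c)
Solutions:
 u(c) = C1 + c^4/4 + c^2/16


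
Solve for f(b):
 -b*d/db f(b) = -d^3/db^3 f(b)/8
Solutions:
 f(b) = C1 + Integral(C2*airyai(2*b) + C3*airybi(2*b), b)


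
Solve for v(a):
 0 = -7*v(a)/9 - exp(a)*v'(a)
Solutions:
 v(a) = C1*exp(7*exp(-a)/9)


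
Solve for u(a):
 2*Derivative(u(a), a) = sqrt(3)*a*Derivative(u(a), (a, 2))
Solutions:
 u(a) = C1 + C2*a^(1 + 2*sqrt(3)/3)


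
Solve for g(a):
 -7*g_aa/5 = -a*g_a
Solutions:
 g(a) = C1 + C2*erfi(sqrt(70)*a/14)


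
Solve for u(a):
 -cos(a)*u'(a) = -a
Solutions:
 u(a) = C1 + Integral(a/cos(a), a)


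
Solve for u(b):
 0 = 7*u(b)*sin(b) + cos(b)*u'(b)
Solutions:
 u(b) = C1*cos(b)^7


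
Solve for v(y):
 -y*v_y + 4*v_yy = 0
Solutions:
 v(y) = C1 + C2*erfi(sqrt(2)*y/4)


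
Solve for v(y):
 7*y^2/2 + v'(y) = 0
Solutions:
 v(y) = C1 - 7*y^3/6


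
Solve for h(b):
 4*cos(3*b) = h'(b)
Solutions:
 h(b) = C1 + 4*sin(3*b)/3


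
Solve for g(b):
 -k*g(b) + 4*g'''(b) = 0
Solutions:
 g(b) = C1*exp(2^(1/3)*b*k^(1/3)/2) + C2*exp(2^(1/3)*b*k^(1/3)*(-1 + sqrt(3)*I)/4) + C3*exp(-2^(1/3)*b*k^(1/3)*(1 + sqrt(3)*I)/4)


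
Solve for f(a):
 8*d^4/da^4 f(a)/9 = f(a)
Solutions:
 f(a) = C1*exp(-2^(1/4)*sqrt(3)*a/2) + C2*exp(2^(1/4)*sqrt(3)*a/2) + C3*sin(2^(1/4)*sqrt(3)*a/2) + C4*cos(2^(1/4)*sqrt(3)*a/2)


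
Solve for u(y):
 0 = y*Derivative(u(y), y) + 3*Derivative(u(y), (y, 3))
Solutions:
 u(y) = C1 + Integral(C2*airyai(-3^(2/3)*y/3) + C3*airybi(-3^(2/3)*y/3), y)


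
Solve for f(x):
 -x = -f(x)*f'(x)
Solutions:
 f(x) = -sqrt(C1 + x^2)
 f(x) = sqrt(C1 + x^2)


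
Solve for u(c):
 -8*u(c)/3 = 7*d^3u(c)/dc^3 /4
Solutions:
 u(c) = C3*exp(-2*42^(2/3)*c/21) + (C1*sin(14^(2/3)*3^(1/6)*c/7) + C2*cos(14^(2/3)*3^(1/6)*c/7))*exp(42^(2/3)*c/21)


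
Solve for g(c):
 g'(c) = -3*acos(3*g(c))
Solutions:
 Integral(1/acos(3*_y), (_y, g(c))) = C1 - 3*c


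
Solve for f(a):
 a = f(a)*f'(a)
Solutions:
 f(a) = -sqrt(C1 + a^2)
 f(a) = sqrt(C1 + a^2)


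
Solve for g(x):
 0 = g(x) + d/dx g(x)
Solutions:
 g(x) = C1*exp(-x)


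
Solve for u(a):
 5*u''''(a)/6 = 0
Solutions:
 u(a) = C1 + C2*a + C3*a^2 + C4*a^3


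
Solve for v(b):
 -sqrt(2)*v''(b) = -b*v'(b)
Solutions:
 v(b) = C1 + C2*erfi(2^(1/4)*b/2)


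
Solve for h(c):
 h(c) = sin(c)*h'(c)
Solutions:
 h(c) = C1*sqrt(cos(c) - 1)/sqrt(cos(c) + 1)


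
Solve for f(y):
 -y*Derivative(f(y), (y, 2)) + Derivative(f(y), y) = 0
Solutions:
 f(y) = C1 + C2*y^2


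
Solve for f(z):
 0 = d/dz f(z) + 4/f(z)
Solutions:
 f(z) = -sqrt(C1 - 8*z)
 f(z) = sqrt(C1 - 8*z)


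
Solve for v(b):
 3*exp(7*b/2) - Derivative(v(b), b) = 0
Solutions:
 v(b) = C1 + 6*exp(7*b/2)/7


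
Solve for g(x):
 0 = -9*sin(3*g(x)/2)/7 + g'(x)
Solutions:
 -9*x/7 + log(cos(3*g(x)/2) - 1)/3 - log(cos(3*g(x)/2) + 1)/3 = C1


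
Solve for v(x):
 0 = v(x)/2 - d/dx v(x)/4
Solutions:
 v(x) = C1*exp(2*x)


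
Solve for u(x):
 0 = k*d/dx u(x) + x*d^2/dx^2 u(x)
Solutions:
 u(x) = C1 + x^(1 - re(k))*(C2*sin(log(x)*Abs(im(k))) + C3*cos(log(x)*im(k)))


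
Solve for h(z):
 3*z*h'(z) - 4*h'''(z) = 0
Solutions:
 h(z) = C1 + Integral(C2*airyai(6^(1/3)*z/2) + C3*airybi(6^(1/3)*z/2), z)


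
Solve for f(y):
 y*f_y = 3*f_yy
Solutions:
 f(y) = C1 + C2*erfi(sqrt(6)*y/6)


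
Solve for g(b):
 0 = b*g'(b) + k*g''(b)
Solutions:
 g(b) = C1 + C2*sqrt(k)*erf(sqrt(2)*b*sqrt(1/k)/2)


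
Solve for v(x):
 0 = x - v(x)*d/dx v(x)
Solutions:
 v(x) = -sqrt(C1 + x^2)
 v(x) = sqrt(C1 + x^2)


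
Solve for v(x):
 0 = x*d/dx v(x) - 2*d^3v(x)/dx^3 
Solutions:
 v(x) = C1 + Integral(C2*airyai(2^(2/3)*x/2) + C3*airybi(2^(2/3)*x/2), x)


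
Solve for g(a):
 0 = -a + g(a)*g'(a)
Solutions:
 g(a) = -sqrt(C1 + a^2)
 g(a) = sqrt(C1 + a^2)


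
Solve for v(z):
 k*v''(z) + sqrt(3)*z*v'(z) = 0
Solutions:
 v(z) = C1 + C2*sqrt(k)*erf(sqrt(2)*3^(1/4)*z*sqrt(1/k)/2)


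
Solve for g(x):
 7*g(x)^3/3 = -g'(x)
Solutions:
 g(x) = -sqrt(6)*sqrt(-1/(C1 - 7*x))/2
 g(x) = sqrt(6)*sqrt(-1/(C1 - 7*x))/2


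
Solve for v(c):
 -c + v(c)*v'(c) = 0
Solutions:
 v(c) = -sqrt(C1 + c^2)
 v(c) = sqrt(C1 + c^2)


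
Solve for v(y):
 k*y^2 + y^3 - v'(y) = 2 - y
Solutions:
 v(y) = C1 + k*y^3/3 + y^4/4 + y^2/2 - 2*y


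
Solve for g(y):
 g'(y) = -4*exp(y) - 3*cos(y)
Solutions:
 g(y) = C1 - 4*exp(y) - 3*sin(y)


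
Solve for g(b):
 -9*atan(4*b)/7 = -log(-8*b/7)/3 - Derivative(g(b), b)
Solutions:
 g(b) = C1 - b*log(-b)/3 + 9*b*atan(4*b)/7 - b*log(2) + b/3 + b*log(7)/3 - 9*log(16*b^2 + 1)/56


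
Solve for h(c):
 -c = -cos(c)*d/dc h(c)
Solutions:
 h(c) = C1 + Integral(c/cos(c), c)


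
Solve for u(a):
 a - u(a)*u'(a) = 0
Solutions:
 u(a) = -sqrt(C1 + a^2)
 u(a) = sqrt(C1 + a^2)


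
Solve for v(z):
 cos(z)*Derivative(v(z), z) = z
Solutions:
 v(z) = C1 + Integral(z/cos(z), z)


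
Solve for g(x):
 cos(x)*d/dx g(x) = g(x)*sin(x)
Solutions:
 g(x) = C1/cos(x)


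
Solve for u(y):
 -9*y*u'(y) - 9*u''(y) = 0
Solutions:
 u(y) = C1 + C2*erf(sqrt(2)*y/2)


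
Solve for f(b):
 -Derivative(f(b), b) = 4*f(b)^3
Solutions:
 f(b) = -sqrt(2)*sqrt(-1/(C1 - 4*b))/2
 f(b) = sqrt(2)*sqrt(-1/(C1 - 4*b))/2


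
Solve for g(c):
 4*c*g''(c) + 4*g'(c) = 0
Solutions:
 g(c) = C1 + C2*log(c)


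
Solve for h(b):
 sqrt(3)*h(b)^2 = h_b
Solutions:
 h(b) = -1/(C1 + sqrt(3)*b)


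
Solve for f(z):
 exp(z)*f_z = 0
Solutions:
 f(z) = C1


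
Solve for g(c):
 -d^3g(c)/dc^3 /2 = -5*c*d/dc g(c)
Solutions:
 g(c) = C1 + Integral(C2*airyai(10^(1/3)*c) + C3*airybi(10^(1/3)*c), c)


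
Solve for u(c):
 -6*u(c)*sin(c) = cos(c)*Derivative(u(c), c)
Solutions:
 u(c) = C1*cos(c)^6


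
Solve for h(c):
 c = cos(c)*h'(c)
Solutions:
 h(c) = C1 + Integral(c/cos(c), c)


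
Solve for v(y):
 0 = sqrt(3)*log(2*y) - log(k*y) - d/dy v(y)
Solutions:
 v(y) = C1 + y*(-log(k) - sqrt(3) + 1 + sqrt(3)*log(2)) + y*(-1 + sqrt(3))*log(y)


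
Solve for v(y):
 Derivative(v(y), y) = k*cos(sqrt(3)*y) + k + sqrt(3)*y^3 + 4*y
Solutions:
 v(y) = C1 + k*y + sqrt(3)*k*sin(sqrt(3)*y)/3 + sqrt(3)*y^4/4 + 2*y^2


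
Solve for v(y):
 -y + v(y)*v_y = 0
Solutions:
 v(y) = -sqrt(C1 + y^2)
 v(y) = sqrt(C1 + y^2)


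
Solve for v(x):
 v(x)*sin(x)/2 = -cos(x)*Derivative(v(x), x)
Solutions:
 v(x) = C1*sqrt(cos(x))


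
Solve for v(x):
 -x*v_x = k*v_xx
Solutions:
 v(x) = C1 + C2*sqrt(k)*erf(sqrt(2)*x*sqrt(1/k)/2)


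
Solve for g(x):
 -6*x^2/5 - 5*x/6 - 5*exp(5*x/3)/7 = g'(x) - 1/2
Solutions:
 g(x) = C1 - 2*x^3/5 - 5*x^2/12 + x/2 - 3*exp(5*x/3)/7


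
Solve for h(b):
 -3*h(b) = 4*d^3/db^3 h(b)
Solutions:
 h(b) = C3*exp(-6^(1/3)*b/2) + (C1*sin(2^(1/3)*3^(5/6)*b/4) + C2*cos(2^(1/3)*3^(5/6)*b/4))*exp(6^(1/3)*b/4)


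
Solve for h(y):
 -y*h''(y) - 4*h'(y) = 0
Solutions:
 h(y) = C1 + C2/y^3


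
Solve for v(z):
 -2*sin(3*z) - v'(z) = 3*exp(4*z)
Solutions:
 v(z) = C1 - 3*exp(4*z)/4 + 2*cos(3*z)/3


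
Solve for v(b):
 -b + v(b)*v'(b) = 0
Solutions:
 v(b) = -sqrt(C1 + b^2)
 v(b) = sqrt(C1 + b^2)


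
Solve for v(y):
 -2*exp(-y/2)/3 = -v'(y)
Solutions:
 v(y) = C1 - 4*exp(-y/2)/3


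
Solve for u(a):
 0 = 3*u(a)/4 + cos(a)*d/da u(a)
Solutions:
 u(a) = C1*(sin(a) - 1)^(3/8)/(sin(a) + 1)^(3/8)


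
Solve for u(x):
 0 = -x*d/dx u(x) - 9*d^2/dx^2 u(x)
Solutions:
 u(x) = C1 + C2*erf(sqrt(2)*x/6)


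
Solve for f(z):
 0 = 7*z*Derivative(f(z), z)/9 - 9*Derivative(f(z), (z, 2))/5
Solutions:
 f(z) = C1 + C2*erfi(sqrt(70)*z/18)


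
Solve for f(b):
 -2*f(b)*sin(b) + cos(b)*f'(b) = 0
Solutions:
 f(b) = C1/cos(b)^2


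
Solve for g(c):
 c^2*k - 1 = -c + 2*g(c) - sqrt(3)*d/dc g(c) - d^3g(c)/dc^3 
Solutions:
 g(c) = C1*exp(c*(-3*(1 + sqrt(sqrt(3)/9 + 1))^(1/3) + sqrt(3)/(1 + sqrt(sqrt(3)/9 + 1))^(1/3))/6)*sin(c*((1 + sqrt(sqrt(3)/9 + 1))^(-1/3) + sqrt(3)*(1 + sqrt(sqrt(3)/9 + 1))^(1/3))/2) + C2*exp(c*(-3*(1 + sqrt(sqrt(3)/9 + 1))^(1/3) + sqrt(3)/(1 + sqrt(sqrt(3)/9 + 1))^(1/3))/6)*cos(c*((1 + sqrt(sqrt(3)/9 + 1))^(-1/3) + sqrt(3)*(1 + sqrt(sqrt(3)/9 + 1))^(1/3))/2) + C3*exp(c*(-sqrt(3)/(3*(1 + sqrt(sqrt(3)/9 + 1))^(1/3)) + (1 + sqrt(sqrt(3)/9 + 1))^(1/3))) + c^2*k/2 + sqrt(3)*c*k/2 + c/2 + 3*k/4 - 1/2 + sqrt(3)/4


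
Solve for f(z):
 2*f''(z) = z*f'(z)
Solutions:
 f(z) = C1 + C2*erfi(z/2)


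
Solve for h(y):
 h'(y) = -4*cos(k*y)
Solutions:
 h(y) = C1 - 4*sin(k*y)/k


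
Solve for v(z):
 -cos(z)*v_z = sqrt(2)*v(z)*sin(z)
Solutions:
 v(z) = C1*cos(z)^(sqrt(2))


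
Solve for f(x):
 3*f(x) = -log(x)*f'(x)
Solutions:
 f(x) = C1*exp(-3*li(x))


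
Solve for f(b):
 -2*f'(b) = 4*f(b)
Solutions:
 f(b) = C1*exp(-2*b)


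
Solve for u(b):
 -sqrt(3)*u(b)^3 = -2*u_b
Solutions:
 u(b) = -sqrt(-1/(C1 + sqrt(3)*b))
 u(b) = sqrt(-1/(C1 + sqrt(3)*b))


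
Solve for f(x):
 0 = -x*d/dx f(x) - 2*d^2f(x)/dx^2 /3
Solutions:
 f(x) = C1 + C2*erf(sqrt(3)*x/2)


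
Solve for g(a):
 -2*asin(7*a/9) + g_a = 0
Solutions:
 g(a) = C1 + 2*a*asin(7*a/9) + 2*sqrt(81 - 49*a^2)/7


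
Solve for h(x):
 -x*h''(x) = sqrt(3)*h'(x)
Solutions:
 h(x) = C1 + C2*x^(1 - sqrt(3))


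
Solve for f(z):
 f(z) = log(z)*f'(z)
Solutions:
 f(z) = C1*exp(li(z))


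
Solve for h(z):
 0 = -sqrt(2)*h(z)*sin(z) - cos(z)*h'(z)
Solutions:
 h(z) = C1*cos(z)^(sqrt(2))


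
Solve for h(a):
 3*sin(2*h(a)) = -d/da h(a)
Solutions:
 h(a) = pi - acos((-C1 - exp(12*a))/(C1 - exp(12*a)))/2
 h(a) = acos((-C1 - exp(12*a))/(C1 - exp(12*a)))/2


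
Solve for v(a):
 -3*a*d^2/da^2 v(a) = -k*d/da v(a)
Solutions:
 v(a) = C1 + a^(re(k)/3 + 1)*(C2*sin(log(a)*Abs(im(k))/3) + C3*cos(log(a)*im(k)/3))


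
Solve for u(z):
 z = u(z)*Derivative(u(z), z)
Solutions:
 u(z) = -sqrt(C1 + z^2)
 u(z) = sqrt(C1 + z^2)


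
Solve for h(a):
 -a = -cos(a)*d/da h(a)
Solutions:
 h(a) = C1 + Integral(a/cos(a), a)


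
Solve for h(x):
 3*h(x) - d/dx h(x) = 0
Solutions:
 h(x) = C1*exp(3*x)


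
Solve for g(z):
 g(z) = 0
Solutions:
 g(z) = 0


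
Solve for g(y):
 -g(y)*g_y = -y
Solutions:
 g(y) = -sqrt(C1 + y^2)
 g(y) = sqrt(C1 + y^2)


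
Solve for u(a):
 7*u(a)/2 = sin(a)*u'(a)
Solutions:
 u(a) = C1*(cos(a) - 1)^(7/4)/(cos(a) + 1)^(7/4)


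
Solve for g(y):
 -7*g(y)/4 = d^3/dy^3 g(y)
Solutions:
 g(y) = C3*exp(-14^(1/3)*y/2) + (C1*sin(14^(1/3)*sqrt(3)*y/4) + C2*cos(14^(1/3)*sqrt(3)*y/4))*exp(14^(1/3)*y/4)


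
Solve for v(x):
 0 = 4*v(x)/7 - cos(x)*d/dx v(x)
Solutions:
 v(x) = C1*(sin(x) + 1)^(2/7)/(sin(x) - 1)^(2/7)


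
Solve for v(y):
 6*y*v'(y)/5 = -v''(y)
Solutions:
 v(y) = C1 + C2*erf(sqrt(15)*y/5)


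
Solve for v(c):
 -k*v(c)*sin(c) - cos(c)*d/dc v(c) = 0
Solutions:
 v(c) = C1*exp(k*log(cos(c)))


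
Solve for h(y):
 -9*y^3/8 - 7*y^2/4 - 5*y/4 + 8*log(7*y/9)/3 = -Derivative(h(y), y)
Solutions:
 h(y) = C1 + 9*y^4/32 + 7*y^3/12 + 5*y^2/8 - 8*y*log(y)/3 - 8*y*log(7)/3 + 8*y/3 + 16*y*log(3)/3


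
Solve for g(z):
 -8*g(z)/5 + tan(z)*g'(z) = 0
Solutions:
 g(z) = C1*sin(z)^(8/5)


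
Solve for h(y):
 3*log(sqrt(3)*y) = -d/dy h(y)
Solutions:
 h(y) = C1 - 3*y*log(y) - 3*y*log(3)/2 + 3*y


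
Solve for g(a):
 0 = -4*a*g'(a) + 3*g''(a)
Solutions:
 g(a) = C1 + C2*erfi(sqrt(6)*a/3)


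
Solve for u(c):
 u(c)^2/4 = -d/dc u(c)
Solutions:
 u(c) = 4/(C1 + c)


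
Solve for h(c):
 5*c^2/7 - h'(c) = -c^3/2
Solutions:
 h(c) = C1 + c^4/8 + 5*c^3/21


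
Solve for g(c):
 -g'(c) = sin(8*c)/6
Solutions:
 g(c) = C1 + cos(8*c)/48


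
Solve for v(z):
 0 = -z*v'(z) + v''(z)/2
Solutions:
 v(z) = C1 + C2*erfi(z)


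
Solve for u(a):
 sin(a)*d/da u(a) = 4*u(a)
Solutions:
 u(a) = C1*(cos(a)^2 - 2*cos(a) + 1)/(cos(a)^2 + 2*cos(a) + 1)


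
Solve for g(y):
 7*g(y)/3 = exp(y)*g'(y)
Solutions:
 g(y) = C1*exp(-7*exp(-y)/3)


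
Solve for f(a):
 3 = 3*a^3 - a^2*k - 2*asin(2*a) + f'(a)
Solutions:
 f(a) = C1 - 3*a^4/4 + a^3*k/3 + 2*a*asin(2*a) + 3*a + sqrt(1 - 4*a^2)


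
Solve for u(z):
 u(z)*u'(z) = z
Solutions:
 u(z) = -sqrt(C1 + z^2)
 u(z) = sqrt(C1 + z^2)


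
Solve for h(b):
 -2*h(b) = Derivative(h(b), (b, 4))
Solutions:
 h(b) = (C1*sin(2^(3/4)*b/2) + C2*cos(2^(3/4)*b/2))*exp(-2^(3/4)*b/2) + (C3*sin(2^(3/4)*b/2) + C4*cos(2^(3/4)*b/2))*exp(2^(3/4)*b/2)


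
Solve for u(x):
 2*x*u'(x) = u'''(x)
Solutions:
 u(x) = C1 + Integral(C2*airyai(2^(1/3)*x) + C3*airybi(2^(1/3)*x), x)


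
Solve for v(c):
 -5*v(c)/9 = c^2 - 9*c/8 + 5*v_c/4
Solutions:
 v(c) = C1*exp(-4*c/9) - 9*c^2/5 + 81*c/8 - 729/32


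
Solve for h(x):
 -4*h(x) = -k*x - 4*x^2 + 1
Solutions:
 h(x) = k*x/4 + x^2 - 1/4


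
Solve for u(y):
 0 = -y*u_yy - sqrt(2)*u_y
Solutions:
 u(y) = C1 + C2*y^(1 - sqrt(2))


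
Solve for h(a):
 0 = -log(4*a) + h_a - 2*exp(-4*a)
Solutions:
 h(a) = C1 + a*log(a) + a*(-1 + 2*log(2)) - exp(-4*a)/2


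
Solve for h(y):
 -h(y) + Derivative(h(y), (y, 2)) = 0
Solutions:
 h(y) = C1*exp(-y) + C2*exp(y)


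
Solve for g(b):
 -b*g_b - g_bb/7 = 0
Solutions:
 g(b) = C1 + C2*erf(sqrt(14)*b/2)


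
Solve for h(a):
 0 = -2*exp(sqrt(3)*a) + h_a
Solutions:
 h(a) = C1 + 2*sqrt(3)*exp(sqrt(3)*a)/3


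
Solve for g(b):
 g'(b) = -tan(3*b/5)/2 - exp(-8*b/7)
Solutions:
 g(b) = C1 - 5*log(tan(3*b/5)^2 + 1)/12 + 7*exp(-8*b/7)/8


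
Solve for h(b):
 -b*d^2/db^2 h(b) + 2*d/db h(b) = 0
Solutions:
 h(b) = C1 + C2*b^3


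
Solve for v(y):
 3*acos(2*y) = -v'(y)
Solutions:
 v(y) = C1 - 3*y*acos(2*y) + 3*sqrt(1 - 4*y^2)/2


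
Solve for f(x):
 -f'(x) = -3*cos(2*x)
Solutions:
 f(x) = C1 + 3*sin(2*x)/2


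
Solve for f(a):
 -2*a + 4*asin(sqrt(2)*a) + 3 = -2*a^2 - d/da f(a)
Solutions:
 f(a) = C1 - 2*a^3/3 + a^2 - 4*a*asin(sqrt(2)*a) - 3*a - 2*sqrt(2)*sqrt(1 - 2*a^2)


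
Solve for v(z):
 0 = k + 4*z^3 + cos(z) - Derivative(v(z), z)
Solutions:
 v(z) = C1 + k*z + z^4 + sin(z)


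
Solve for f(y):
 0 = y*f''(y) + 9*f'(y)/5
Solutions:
 f(y) = C1 + C2/y^(4/5)
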